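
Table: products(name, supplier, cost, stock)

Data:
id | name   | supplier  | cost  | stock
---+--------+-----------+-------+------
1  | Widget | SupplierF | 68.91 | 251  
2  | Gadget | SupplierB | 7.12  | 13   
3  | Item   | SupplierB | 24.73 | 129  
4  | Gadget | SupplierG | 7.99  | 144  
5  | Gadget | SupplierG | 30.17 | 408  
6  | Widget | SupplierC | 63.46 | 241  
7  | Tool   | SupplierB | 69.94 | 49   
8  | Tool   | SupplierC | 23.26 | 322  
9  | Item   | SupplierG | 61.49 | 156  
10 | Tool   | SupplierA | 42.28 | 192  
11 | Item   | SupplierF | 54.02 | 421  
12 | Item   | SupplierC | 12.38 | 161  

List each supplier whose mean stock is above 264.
SELECT supplier, AVG(stock)
FROM products
GROUP BY supplier
HAVING AVG(stock) > 264

Result:
  SupplierF: avg=336.00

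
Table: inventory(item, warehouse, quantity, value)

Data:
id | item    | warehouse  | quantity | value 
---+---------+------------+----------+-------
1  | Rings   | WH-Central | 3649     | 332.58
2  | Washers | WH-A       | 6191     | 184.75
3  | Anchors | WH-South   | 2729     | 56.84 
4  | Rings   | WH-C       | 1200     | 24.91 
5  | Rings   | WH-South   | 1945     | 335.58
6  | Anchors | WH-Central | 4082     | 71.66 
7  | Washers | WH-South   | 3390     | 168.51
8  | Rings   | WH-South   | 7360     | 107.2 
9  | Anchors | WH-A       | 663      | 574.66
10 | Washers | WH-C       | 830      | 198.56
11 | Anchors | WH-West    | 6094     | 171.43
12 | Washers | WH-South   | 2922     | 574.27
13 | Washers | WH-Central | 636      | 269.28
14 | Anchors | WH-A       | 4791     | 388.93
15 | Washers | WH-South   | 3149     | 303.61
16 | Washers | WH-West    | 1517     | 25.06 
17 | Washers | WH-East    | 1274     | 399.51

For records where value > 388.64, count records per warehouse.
SELECT warehouse, COUNT(*)
FROM inventory
WHERE value > 388.64
GROUP BY warehouse

Note: WHERE filters rows before grouping.

Result:
  WH-A: 2
  WH-East: 1
  WH-South: 1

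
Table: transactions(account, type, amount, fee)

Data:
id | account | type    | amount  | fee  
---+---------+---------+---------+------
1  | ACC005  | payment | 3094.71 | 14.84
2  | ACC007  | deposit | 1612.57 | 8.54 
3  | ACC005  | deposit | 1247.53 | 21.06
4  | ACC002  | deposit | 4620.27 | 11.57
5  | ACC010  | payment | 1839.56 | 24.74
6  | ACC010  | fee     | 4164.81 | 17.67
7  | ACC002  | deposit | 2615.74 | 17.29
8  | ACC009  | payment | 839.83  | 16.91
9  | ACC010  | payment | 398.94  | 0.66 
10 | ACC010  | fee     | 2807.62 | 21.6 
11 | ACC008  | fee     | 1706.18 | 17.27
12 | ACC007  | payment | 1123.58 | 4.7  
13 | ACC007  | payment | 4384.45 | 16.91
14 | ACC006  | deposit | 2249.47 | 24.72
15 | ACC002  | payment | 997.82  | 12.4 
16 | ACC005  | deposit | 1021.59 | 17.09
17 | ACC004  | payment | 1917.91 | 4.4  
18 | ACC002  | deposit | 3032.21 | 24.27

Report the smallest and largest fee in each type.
SELECT type, MIN(fee), MAX(fee)
FROM transactions
GROUP BY type

Result:
  deposit: min=8.54, max=24.72
  fee: min=17.27, max=21.60
  payment: min=0.66, max=24.74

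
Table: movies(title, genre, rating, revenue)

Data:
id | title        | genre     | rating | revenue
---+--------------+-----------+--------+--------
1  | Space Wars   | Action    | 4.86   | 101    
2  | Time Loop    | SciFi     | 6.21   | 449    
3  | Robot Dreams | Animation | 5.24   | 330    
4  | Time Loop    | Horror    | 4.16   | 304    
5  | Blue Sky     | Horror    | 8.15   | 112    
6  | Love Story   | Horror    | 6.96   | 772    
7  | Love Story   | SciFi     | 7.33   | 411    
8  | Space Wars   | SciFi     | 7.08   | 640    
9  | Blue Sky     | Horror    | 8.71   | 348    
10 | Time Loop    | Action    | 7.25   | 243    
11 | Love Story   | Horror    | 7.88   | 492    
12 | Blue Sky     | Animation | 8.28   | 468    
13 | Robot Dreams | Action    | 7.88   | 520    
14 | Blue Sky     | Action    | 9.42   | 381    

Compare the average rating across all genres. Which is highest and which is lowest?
SELECT genre, AVG(rating)
FROM movies
GROUP BY genre
ORDER BY AVG(rating)

All groups:
  Animation: 6.76
  SciFi: 6.87
  Horror: 7.17
  Action: 7.35

Highest: Action (7.35)
Lowest: Animation (6.76)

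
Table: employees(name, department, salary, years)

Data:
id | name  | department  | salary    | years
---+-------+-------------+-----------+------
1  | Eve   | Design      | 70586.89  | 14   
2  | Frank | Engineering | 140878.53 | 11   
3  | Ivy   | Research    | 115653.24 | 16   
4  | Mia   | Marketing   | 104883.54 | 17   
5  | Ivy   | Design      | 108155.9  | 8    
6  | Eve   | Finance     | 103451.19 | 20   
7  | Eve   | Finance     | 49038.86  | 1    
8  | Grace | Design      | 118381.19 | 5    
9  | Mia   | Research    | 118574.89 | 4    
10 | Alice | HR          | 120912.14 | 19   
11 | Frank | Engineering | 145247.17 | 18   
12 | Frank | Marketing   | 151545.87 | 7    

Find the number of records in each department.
SELECT department, COUNT(*) as count
FROM employees
GROUP BY department

Result:
  Design: 3
  Engineering: 2
  Finance: 2
  HR: 1
  Marketing: 2
  Research: 2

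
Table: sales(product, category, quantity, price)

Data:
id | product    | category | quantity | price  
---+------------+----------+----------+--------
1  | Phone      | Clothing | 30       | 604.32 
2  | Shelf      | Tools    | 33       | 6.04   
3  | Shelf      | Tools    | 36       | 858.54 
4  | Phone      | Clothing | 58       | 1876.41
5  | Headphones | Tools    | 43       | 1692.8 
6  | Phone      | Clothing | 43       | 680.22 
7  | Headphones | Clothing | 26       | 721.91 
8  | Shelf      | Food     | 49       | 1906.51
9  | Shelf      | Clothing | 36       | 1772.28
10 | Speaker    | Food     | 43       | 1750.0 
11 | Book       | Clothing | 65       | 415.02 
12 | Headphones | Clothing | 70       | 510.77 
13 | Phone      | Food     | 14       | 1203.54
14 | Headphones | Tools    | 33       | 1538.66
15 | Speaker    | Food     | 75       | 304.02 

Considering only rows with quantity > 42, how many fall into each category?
SELECT category, COUNT(*)
FROM sales
WHERE quantity > 42
GROUP BY category

Note: WHERE filters rows before grouping.

Result:
  Clothing: 4
  Food: 3
  Tools: 1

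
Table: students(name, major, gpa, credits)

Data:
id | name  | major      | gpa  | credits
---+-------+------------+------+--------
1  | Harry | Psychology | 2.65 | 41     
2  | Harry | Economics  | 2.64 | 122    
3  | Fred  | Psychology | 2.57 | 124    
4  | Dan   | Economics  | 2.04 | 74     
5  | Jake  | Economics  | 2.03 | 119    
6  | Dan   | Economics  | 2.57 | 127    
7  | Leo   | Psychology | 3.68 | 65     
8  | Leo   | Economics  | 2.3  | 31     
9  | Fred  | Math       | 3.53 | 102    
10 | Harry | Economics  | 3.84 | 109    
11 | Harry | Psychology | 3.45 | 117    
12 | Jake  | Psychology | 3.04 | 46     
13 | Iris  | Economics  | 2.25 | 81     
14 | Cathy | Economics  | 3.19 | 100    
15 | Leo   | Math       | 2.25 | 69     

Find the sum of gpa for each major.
SELECT major, SUM(gpa) as result
FROM students
GROUP BY major

Result:
  Economics: 20.86
  Math: 5.78
  Psychology: 15.39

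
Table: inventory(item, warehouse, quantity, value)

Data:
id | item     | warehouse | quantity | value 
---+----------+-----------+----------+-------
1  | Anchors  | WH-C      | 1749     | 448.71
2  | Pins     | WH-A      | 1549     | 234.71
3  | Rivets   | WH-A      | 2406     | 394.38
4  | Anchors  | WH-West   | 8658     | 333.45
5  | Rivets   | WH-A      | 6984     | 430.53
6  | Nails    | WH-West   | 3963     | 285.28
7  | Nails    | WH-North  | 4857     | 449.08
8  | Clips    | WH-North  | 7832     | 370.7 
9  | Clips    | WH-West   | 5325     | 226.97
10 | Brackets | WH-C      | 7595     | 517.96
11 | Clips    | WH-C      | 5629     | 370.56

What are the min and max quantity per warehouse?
SELECT warehouse, MIN(quantity), MAX(quantity)
FROM inventory
GROUP BY warehouse

Result:
  WH-A: min=1549, max=6984
  WH-C: min=1749, max=7595
  WH-North: min=4857, max=7832
  WH-West: min=3963, max=8658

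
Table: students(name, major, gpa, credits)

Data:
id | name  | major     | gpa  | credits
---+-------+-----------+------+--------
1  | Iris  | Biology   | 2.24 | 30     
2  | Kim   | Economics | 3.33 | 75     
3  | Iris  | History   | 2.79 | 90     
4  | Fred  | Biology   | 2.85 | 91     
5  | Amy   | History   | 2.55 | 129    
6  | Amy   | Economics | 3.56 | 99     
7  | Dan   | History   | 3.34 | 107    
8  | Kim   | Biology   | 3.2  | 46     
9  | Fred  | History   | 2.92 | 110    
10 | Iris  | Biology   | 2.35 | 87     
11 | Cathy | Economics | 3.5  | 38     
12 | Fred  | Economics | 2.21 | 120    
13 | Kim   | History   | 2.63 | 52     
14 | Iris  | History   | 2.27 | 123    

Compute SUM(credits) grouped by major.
SELECT major, SUM(credits) as result
FROM students
GROUP BY major

Result:
  Biology: 254
  Economics: 332
  History: 611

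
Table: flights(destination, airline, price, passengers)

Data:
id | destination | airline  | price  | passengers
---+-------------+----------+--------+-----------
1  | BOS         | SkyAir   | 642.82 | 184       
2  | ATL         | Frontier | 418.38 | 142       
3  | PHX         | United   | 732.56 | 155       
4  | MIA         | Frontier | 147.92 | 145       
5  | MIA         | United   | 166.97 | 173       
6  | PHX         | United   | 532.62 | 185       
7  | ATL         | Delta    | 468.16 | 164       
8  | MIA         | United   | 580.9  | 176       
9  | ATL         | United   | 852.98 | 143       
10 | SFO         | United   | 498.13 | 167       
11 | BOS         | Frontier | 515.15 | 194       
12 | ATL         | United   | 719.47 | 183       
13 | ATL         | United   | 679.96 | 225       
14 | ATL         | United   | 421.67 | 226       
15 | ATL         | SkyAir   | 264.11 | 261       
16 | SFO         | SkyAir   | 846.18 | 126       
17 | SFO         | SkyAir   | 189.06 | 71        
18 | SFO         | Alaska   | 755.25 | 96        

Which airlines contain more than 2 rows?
SELECT airline, COUNT(*) as cnt
FROM flights
GROUP BY airline
HAVING COUNT(*) > 2

Result:
  Frontier: 3
  SkyAir: 4
  United: 9

Note: HAVING filters groups after aggregation, WHERE filters rows before.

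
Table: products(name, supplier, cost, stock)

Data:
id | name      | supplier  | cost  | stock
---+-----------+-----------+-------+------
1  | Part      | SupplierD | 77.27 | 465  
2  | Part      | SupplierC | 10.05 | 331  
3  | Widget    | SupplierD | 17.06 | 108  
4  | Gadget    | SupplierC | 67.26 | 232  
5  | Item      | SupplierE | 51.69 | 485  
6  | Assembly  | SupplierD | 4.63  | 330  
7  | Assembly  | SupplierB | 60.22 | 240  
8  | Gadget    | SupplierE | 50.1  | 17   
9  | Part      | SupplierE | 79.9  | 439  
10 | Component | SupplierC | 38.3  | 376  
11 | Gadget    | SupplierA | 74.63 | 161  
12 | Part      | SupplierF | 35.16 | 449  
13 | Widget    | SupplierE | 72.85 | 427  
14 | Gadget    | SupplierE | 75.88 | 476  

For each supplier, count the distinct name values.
SELECT supplier, COUNT(DISTINCT name)
FROM products
GROUP BY supplier

Result:
  SupplierA: 1 distinct
  SupplierB: 1 distinct
  SupplierC: 3 distinct
  SupplierD: 3 distinct
  SupplierE: 4 distinct
  SupplierF: 1 distinct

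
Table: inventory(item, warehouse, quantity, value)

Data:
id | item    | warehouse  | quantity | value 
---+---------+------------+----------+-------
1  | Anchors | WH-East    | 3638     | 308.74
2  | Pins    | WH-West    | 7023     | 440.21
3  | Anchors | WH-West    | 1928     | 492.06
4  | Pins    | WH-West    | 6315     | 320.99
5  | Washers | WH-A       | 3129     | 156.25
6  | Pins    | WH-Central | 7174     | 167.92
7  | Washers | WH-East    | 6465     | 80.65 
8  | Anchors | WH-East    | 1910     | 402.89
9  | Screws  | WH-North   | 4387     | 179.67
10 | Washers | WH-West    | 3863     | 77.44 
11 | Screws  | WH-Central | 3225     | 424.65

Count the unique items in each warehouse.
SELECT warehouse, COUNT(DISTINCT item)
FROM inventory
GROUP BY warehouse

Result:
  WH-A: 1 distinct
  WH-Central: 2 distinct
  WH-East: 2 distinct
  WH-North: 1 distinct
  WH-West: 3 distinct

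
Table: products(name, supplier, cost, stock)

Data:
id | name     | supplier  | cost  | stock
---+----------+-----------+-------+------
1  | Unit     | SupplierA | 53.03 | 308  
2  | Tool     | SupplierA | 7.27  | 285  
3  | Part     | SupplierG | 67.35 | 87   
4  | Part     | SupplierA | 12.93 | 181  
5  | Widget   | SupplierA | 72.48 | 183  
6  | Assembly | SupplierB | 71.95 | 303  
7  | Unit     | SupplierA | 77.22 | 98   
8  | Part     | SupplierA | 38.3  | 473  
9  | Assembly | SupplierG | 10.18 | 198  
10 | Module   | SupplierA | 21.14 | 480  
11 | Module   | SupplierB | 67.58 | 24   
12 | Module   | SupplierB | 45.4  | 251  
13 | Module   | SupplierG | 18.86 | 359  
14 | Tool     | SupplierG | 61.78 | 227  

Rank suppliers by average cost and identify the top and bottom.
SELECT supplier, AVG(cost)
FROM products
GROUP BY supplier
ORDER BY AVG(cost)

All groups:
  SupplierG: 39.54
  SupplierA: 40.34
  SupplierB: 61.64

Highest: SupplierB (61.64)
Lowest: SupplierG (39.54)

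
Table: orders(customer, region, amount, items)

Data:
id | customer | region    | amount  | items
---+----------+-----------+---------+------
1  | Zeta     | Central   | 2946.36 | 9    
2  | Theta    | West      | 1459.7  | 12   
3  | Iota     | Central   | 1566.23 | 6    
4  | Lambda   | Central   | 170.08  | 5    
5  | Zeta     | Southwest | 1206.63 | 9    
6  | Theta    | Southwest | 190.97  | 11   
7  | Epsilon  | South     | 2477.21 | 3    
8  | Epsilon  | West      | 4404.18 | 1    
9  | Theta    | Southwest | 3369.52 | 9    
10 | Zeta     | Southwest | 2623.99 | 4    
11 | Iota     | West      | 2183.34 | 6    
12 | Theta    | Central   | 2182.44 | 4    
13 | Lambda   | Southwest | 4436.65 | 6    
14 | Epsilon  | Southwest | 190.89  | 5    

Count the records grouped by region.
SELECT region, COUNT(*) as count
FROM orders
GROUP BY region

Result:
  Central: 4
  South: 1
  Southwest: 6
  West: 3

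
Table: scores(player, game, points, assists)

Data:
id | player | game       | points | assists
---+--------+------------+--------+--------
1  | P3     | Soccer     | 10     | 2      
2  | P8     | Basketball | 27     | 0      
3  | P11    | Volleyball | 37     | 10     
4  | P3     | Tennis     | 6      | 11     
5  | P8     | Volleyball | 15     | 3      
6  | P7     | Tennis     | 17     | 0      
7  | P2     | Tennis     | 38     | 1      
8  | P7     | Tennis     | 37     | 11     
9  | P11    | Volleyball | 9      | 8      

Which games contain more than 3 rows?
SELECT game, COUNT(*) as cnt
FROM scores
GROUP BY game
HAVING COUNT(*) > 3

Result:
  Tennis: 4

Note: HAVING filters groups after aggregation, WHERE filters rows before.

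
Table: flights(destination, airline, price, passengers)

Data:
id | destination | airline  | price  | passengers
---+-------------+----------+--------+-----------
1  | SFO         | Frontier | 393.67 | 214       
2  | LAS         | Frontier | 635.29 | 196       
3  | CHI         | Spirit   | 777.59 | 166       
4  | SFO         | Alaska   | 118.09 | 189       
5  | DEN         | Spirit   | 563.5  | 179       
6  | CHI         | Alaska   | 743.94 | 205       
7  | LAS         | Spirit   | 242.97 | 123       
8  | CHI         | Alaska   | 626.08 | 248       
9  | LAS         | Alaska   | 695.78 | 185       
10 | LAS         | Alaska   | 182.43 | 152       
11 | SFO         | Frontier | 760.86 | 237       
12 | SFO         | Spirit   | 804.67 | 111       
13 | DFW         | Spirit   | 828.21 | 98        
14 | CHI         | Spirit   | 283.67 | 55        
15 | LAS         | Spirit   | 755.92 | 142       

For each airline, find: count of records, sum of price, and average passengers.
SELECT airline,
       COUNT(*) as cnt,
       SUM(price) as total_price,
       AVG(passengers) as avg_passengers
FROM flights
GROUP BY airline

Result:
  Alaska: 5 records, 2366.32 total price, 195.80 avg passengers
  Frontier: 3 records, 1789.82 total price, 215.67 avg passengers
  Spirit: 7 records, 4256.53 total price, 124.86 avg passengers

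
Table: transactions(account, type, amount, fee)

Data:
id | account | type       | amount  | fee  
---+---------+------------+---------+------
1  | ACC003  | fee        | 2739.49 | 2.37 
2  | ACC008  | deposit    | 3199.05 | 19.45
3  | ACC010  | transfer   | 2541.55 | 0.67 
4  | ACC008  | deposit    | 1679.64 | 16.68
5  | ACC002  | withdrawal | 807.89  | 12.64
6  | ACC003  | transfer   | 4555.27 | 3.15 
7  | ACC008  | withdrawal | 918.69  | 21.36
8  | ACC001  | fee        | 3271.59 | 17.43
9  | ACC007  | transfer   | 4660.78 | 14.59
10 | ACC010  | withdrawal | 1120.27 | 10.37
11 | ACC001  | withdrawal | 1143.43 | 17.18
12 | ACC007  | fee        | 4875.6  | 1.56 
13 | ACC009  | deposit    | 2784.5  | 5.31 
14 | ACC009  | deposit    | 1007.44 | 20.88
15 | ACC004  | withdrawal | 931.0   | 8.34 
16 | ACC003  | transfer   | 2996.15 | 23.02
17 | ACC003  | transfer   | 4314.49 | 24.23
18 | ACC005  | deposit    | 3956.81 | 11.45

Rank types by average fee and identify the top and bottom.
SELECT type, AVG(fee)
FROM transactions
GROUP BY type
ORDER BY AVG(fee)

All groups:
  fee: 7.12
  transfer: 13.13
  withdrawal: 13.98
  deposit: 14.75

Highest: deposit (14.75)
Lowest: fee (7.12)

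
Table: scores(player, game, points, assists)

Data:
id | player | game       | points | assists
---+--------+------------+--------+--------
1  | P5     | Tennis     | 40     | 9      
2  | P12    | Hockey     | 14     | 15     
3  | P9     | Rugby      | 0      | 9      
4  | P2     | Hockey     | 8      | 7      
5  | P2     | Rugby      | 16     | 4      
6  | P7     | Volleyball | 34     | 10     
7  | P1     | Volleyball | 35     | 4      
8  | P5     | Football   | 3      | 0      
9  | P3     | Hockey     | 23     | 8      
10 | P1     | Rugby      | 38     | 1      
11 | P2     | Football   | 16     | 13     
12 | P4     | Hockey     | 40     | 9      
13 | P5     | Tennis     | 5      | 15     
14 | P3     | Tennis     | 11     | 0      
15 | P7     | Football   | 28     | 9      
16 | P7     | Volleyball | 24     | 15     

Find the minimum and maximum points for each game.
SELECT game, MIN(points), MAX(points)
FROM scores
GROUP BY game

Result:
  Football: min=3, max=28
  Hockey: min=8, max=40
  Rugby: min=0, max=38
  Tennis: min=5, max=40
  Volleyball: min=24, max=35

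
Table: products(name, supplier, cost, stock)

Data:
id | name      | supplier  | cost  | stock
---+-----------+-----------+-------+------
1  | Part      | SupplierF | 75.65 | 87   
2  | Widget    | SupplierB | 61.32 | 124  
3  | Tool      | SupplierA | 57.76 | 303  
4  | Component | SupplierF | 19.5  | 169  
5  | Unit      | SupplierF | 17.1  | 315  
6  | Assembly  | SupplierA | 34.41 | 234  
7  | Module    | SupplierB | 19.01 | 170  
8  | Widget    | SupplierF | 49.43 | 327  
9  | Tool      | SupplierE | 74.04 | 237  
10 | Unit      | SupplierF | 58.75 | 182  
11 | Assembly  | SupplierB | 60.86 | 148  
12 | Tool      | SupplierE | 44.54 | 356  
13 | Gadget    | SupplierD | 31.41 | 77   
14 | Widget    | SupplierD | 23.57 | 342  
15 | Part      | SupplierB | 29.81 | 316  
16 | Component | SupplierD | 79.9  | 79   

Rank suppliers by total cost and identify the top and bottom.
SELECT supplier, SUM(cost)
FROM products
GROUP BY supplier
ORDER BY SUM(cost)

All groups:
  SupplierA: 92.17
  SupplierE: 118.58
  SupplierD: 134.88
  SupplierB: 171.00
  SupplierF: 220.43

Highest: SupplierF (220.43)
Lowest: SupplierA (92.17)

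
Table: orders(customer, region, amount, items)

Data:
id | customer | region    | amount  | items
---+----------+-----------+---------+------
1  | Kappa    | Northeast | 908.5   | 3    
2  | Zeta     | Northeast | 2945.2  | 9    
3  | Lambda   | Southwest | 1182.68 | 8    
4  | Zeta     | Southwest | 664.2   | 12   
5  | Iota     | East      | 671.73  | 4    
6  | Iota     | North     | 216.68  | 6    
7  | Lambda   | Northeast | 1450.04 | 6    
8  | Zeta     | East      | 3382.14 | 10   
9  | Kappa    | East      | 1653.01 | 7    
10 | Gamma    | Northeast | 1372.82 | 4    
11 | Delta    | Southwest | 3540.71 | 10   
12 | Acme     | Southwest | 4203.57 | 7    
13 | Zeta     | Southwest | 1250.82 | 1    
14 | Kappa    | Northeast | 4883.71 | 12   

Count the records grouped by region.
SELECT region, COUNT(*) as count
FROM orders
GROUP BY region

Result:
  East: 3
  North: 1
  Northeast: 5
  Southwest: 5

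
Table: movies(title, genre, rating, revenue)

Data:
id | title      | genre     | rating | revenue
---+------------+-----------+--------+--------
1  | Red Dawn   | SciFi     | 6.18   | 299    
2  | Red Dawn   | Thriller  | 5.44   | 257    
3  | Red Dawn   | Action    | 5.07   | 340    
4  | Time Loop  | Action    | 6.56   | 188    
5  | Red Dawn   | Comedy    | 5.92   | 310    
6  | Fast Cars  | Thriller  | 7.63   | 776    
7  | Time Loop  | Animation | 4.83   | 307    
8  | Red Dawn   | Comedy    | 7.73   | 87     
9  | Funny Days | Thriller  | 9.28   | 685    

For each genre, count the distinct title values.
SELECT genre, COUNT(DISTINCT title)
FROM movies
GROUP BY genre

Result:
  Action: 2 distinct
  Animation: 1 distinct
  Comedy: 1 distinct
  SciFi: 1 distinct
  Thriller: 3 distinct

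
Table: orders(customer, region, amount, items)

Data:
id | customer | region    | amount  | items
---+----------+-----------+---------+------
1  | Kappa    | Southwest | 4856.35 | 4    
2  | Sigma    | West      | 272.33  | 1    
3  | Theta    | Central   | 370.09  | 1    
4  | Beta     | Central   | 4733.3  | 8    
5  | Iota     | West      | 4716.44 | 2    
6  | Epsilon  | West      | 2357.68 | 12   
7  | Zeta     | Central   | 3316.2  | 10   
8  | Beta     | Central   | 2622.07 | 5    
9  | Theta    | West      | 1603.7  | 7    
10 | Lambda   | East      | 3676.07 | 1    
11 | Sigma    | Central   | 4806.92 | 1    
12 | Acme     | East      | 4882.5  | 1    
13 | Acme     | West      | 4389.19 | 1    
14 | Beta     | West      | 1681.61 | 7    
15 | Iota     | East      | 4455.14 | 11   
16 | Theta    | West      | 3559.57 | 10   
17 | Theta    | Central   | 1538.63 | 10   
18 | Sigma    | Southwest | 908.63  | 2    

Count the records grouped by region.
SELECT region, COUNT(*) as count
FROM orders
GROUP BY region

Result:
  Central: 6
  East: 3
  Southwest: 2
  West: 7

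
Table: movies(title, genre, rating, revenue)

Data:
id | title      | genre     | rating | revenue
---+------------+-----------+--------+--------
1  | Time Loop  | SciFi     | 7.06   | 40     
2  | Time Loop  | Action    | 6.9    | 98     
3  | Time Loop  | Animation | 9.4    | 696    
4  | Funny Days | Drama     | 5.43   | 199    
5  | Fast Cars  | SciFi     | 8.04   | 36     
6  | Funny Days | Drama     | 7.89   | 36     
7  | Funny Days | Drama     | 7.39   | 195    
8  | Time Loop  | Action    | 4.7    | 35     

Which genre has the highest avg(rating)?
SELECT genre, AVG(rating) as val
FROM movies
GROUP BY genre
ORDER BY val DESC
LIMIT 1

Result: Animation with avg(rating) = 9.40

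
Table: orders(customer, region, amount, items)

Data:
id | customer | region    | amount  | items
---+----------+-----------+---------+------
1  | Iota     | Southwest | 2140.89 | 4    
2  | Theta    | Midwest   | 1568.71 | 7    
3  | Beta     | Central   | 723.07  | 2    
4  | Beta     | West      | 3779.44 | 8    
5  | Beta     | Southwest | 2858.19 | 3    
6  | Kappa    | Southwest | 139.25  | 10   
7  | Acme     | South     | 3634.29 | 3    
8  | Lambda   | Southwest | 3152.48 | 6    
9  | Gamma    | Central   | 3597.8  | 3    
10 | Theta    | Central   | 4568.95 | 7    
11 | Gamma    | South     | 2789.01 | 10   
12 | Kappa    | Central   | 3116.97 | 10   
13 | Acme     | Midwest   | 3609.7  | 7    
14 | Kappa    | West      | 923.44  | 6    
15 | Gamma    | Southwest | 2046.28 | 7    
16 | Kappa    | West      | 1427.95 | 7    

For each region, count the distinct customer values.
SELECT region, COUNT(DISTINCT customer)
FROM orders
GROUP BY region

Result:
  Central: 4 distinct
  Midwest: 2 distinct
  South: 2 distinct
  Southwest: 5 distinct
  West: 2 distinct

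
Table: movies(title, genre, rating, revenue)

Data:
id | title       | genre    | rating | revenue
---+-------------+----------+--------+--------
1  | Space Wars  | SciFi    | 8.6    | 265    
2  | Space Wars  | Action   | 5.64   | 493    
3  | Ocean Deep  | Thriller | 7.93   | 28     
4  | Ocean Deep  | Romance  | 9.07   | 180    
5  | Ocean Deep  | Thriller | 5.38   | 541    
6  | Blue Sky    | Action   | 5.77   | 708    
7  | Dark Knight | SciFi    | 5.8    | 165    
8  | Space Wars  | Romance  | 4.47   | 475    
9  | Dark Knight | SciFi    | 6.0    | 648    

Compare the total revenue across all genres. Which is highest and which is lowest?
SELECT genre, SUM(revenue)
FROM movies
GROUP BY genre
ORDER BY SUM(revenue)

All groups:
  Thriller: 569
  Romance: 655
  SciFi: 1078
  Action: 1201

Highest: Action (1201)
Lowest: Thriller (569)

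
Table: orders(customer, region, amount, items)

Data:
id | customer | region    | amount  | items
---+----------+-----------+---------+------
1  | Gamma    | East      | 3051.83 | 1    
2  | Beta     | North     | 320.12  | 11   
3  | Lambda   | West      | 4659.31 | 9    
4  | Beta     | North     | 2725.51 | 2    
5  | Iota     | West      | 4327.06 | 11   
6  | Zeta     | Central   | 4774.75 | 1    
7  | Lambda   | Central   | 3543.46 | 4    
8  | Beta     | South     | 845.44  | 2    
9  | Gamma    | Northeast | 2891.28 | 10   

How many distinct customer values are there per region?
SELECT region, COUNT(DISTINCT customer)
FROM orders
GROUP BY region

Result:
  Central: 2 distinct
  East: 1 distinct
  North: 1 distinct
  Northeast: 1 distinct
  South: 1 distinct
  West: 2 distinct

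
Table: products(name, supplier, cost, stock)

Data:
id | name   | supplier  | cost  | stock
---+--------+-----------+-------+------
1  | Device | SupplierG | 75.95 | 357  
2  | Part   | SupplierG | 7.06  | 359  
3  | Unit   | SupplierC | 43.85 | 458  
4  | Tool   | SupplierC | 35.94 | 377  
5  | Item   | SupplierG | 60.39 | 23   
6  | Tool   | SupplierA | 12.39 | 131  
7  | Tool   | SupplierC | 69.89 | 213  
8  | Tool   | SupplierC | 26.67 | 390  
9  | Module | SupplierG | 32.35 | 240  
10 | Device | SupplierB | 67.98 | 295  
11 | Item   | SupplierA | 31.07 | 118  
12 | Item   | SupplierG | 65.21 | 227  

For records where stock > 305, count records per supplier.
SELECT supplier, COUNT(*)
FROM products
WHERE stock > 305
GROUP BY supplier

Note: WHERE filters rows before grouping.

Result:
  SupplierC: 3
  SupplierG: 2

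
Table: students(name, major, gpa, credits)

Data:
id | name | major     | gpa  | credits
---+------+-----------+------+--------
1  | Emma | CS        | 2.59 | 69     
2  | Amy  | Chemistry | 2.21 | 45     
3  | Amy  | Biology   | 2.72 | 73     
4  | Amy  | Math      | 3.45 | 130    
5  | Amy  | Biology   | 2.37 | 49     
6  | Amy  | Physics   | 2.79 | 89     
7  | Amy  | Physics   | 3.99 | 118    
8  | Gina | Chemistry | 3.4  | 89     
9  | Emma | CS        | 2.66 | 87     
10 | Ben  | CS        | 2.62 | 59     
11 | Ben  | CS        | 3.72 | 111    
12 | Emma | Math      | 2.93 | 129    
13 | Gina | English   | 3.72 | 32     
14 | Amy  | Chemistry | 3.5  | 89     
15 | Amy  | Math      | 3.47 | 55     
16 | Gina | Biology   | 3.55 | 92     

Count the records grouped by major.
SELECT major, COUNT(*) as count
FROM students
GROUP BY major

Result:
  Biology: 3
  CS: 4
  Chemistry: 3
  English: 1
  Math: 3
  Physics: 2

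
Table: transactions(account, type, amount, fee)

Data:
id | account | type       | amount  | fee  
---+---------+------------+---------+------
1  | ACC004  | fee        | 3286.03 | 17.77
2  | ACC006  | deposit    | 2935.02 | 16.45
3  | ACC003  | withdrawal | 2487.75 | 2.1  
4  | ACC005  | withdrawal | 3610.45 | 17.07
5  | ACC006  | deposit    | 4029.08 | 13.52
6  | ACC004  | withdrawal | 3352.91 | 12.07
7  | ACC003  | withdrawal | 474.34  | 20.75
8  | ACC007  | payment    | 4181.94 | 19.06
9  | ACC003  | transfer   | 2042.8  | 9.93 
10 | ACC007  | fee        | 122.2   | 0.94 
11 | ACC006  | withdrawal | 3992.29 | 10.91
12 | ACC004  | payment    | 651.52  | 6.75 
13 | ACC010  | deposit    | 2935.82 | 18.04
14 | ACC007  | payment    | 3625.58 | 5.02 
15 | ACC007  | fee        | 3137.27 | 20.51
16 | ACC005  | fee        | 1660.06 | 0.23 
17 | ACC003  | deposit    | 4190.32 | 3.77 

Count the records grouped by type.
SELECT type, COUNT(*) as count
FROM transactions
GROUP BY type

Result:
  deposit: 4
  fee: 4
  payment: 3
  transfer: 1
  withdrawal: 5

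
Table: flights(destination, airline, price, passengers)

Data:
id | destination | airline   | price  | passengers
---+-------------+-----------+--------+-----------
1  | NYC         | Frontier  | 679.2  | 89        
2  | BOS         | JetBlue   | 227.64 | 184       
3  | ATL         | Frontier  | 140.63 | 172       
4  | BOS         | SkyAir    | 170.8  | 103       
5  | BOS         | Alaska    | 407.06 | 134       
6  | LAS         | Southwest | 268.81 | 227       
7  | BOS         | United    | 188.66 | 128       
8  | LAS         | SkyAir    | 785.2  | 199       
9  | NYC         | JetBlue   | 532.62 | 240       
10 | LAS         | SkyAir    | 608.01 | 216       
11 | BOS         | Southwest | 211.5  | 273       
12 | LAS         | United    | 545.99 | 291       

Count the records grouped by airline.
SELECT airline, COUNT(*) as count
FROM flights
GROUP BY airline

Result:
  Alaska: 1
  Frontier: 2
  JetBlue: 2
  SkyAir: 3
  Southwest: 2
  United: 2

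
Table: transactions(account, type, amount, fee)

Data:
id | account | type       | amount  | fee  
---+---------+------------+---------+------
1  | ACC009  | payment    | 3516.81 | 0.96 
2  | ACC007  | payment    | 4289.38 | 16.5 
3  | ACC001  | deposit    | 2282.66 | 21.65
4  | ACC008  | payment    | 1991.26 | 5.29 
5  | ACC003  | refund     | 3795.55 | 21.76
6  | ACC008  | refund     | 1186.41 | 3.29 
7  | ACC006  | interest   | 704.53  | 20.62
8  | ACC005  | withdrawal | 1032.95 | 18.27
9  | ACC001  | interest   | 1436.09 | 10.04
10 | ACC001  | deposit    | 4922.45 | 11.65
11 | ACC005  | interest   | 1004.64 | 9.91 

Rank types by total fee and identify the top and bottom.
SELECT type, SUM(fee)
FROM transactions
GROUP BY type
ORDER BY SUM(fee)

All groups:
  withdrawal: 18.27
  payment: 22.75
  refund: 25.05
  deposit: 33.30
  interest: 40.57

Highest: interest (40.57)
Lowest: withdrawal (18.27)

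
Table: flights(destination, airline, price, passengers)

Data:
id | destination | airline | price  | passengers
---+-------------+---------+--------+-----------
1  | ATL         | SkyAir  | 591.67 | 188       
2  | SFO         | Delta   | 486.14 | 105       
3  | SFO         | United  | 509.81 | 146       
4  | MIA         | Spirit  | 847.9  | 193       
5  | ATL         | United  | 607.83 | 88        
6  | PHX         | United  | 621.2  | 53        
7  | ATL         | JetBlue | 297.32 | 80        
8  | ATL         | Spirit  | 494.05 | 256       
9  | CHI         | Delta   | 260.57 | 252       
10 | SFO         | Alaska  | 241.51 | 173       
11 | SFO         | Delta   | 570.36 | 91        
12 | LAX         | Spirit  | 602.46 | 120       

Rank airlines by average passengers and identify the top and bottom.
SELECT airline, AVG(passengers)
FROM flights
GROUP BY airline
ORDER BY AVG(passengers)

All groups:
  JetBlue: 80.00
  United: 95.67
  Delta: 149.33
  Alaska: 173.00
  SkyAir: 188.00
  Spirit: 189.67

Highest: Spirit (189.67)
Lowest: JetBlue (80.00)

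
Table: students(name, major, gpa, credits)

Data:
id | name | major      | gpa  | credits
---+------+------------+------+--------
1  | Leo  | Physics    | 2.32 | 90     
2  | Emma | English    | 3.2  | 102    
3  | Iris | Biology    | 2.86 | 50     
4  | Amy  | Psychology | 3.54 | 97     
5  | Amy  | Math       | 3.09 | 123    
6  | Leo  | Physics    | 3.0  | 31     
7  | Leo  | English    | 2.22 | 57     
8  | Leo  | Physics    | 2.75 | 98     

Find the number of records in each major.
SELECT major, COUNT(*) as count
FROM students
GROUP BY major

Result:
  Biology: 1
  English: 2
  Math: 1
  Physics: 3
  Psychology: 1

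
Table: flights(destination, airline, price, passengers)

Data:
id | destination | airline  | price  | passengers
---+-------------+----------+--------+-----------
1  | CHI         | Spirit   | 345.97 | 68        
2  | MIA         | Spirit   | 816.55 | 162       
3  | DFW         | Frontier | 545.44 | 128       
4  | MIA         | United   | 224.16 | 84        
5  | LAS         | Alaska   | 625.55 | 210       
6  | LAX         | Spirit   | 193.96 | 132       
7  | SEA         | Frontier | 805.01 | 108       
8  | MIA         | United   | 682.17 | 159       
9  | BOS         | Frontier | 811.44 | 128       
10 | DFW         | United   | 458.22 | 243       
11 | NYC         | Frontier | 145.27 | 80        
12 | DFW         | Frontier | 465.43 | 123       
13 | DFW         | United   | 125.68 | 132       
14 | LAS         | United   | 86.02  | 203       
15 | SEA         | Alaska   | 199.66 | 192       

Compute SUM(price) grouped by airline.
SELECT airline, SUM(price) as result
FROM flights
GROUP BY airline

Result:
  Alaska: 825.21
  Frontier: 2772.59
  Spirit: 1356.48
  United: 1576.25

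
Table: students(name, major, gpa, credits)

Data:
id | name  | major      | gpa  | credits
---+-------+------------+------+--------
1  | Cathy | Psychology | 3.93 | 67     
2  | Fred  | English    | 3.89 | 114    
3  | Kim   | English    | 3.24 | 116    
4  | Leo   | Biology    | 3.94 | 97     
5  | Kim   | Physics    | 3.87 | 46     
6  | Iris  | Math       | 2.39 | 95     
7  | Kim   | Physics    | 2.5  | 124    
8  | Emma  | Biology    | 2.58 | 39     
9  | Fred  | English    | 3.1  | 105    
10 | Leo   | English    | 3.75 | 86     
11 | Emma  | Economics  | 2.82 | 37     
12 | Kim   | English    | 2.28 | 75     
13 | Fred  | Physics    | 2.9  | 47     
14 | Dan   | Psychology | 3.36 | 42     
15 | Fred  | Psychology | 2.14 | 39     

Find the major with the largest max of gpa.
SELECT major, MAX(gpa) as val
FROM students
GROUP BY major
ORDER BY val DESC
LIMIT 1

Result: Biology with max(gpa) = 3.94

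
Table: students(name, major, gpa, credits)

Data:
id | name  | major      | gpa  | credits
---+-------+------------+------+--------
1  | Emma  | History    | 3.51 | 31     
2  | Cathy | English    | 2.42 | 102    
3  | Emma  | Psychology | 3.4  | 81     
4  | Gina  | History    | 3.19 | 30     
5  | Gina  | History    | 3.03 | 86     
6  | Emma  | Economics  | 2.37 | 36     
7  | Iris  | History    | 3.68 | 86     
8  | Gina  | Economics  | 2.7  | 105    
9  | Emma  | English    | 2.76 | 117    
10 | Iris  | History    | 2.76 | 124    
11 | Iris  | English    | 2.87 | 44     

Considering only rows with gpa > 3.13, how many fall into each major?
SELECT major, COUNT(*)
FROM students
WHERE gpa > 3.13
GROUP BY major

Note: WHERE filters rows before grouping.

Result:
  History: 3
  Psychology: 1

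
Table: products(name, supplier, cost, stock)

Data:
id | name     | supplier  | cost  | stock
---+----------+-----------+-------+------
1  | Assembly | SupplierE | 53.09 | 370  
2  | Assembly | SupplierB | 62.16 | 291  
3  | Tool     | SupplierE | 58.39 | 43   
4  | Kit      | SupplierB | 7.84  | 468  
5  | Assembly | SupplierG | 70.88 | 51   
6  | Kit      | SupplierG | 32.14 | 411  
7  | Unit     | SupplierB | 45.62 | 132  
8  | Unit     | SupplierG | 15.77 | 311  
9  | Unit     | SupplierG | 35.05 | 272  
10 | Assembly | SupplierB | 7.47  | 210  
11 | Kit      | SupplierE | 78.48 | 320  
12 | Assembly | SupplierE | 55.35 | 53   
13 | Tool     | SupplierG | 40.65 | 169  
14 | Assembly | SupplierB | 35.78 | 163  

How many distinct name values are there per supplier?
SELECT supplier, COUNT(DISTINCT name)
FROM products
GROUP BY supplier

Result:
  SupplierB: 3 distinct
  SupplierE: 3 distinct
  SupplierG: 4 distinct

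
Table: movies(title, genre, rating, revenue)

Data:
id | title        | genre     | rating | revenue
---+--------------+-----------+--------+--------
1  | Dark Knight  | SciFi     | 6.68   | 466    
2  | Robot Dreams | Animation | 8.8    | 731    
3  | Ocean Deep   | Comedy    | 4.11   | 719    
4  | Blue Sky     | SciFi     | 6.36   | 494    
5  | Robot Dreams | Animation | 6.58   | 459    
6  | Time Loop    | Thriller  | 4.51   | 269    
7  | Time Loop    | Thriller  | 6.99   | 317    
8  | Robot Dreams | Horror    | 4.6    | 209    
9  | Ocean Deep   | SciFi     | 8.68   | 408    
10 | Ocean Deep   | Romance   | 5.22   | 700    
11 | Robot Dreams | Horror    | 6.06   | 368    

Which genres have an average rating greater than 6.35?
SELECT genre, AVG(rating)
FROM movies
GROUP BY genre
HAVING AVG(rating) > 6.35

Result:
  Animation: avg=7.69
  SciFi: avg=7.24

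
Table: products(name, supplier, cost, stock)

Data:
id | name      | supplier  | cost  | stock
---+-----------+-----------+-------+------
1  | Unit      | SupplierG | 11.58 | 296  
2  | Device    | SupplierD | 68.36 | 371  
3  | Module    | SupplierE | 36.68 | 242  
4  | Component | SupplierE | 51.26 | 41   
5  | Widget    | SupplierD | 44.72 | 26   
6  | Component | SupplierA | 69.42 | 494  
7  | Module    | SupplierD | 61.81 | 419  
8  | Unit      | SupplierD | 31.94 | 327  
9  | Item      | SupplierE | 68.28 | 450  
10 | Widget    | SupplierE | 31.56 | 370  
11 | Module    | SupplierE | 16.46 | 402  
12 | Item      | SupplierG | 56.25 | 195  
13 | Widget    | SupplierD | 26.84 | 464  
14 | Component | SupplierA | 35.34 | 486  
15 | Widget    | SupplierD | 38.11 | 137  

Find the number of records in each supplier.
SELECT supplier, COUNT(*) as count
FROM products
GROUP BY supplier

Result:
  SupplierA: 2
  SupplierD: 6
  SupplierE: 5
  SupplierG: 2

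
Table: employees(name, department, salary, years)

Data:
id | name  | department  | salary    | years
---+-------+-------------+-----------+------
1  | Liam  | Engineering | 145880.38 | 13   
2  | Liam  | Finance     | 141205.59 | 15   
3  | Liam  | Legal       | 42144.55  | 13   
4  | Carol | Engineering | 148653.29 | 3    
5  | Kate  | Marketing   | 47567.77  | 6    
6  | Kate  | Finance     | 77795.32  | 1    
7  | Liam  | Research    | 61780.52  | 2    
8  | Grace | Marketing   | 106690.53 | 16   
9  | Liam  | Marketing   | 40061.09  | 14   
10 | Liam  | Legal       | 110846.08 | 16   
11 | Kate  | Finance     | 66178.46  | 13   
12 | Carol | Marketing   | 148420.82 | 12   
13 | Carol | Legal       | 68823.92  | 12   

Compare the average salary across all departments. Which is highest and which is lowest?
SELECT department, AVG(salary)
FROM employees
GROUP BY department
ORDER BY AVG(salary)

All groups:
  Research: 61780.52
  Legal: 73938.18
  Marketing: 85685.05
  Finance: 95059.79
  Engineering: 147266.84

Highest: Engineering (147266.84)
Lowest: Research (61780.52)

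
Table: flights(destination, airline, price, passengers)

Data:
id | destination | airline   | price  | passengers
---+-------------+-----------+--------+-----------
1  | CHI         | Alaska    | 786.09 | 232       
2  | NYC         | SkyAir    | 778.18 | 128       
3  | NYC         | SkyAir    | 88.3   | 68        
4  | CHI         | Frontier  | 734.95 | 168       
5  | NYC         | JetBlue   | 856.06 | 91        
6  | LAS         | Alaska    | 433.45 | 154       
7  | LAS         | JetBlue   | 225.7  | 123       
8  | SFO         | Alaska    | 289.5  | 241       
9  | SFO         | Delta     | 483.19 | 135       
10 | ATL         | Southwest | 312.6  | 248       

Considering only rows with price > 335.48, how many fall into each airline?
SELECT airline, COUNT(*)
FROM flights
WHERE price > 335.48
GROUP BY airline

Note: WHERE filters rows before grouping.

Result:
  Alaska: 2
  Delta: 1
  Frontier: 1
  JetBlue: 1
  SkyAir: 1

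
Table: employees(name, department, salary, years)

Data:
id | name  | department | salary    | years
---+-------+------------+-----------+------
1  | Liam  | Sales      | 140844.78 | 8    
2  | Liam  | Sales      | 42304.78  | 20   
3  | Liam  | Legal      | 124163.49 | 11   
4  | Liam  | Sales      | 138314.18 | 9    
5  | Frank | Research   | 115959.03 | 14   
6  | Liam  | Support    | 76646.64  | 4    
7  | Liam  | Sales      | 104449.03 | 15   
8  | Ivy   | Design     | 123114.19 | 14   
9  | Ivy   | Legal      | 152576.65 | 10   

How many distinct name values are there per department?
SELECT department, COUNT(DISTINCT name)
FROM employees
GROUP BY department

Result:
  Design: 1 distinct
  Legal: 2 distinct
  Research: 1 distinct
  Sales: 1 distinct
  Support: 1 distinct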